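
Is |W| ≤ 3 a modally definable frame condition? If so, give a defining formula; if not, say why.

No

Modal frame validity is preserved under disjoint unions.
Any modal formula valid on each of 4 disjoint one-world frames is valid on their disjoint union (validity is preserved under disjoint unions). Each one-world frame has |W|=1≤3, but the union has |W|=4.
Hence having at most 3 worlds is not modally definable.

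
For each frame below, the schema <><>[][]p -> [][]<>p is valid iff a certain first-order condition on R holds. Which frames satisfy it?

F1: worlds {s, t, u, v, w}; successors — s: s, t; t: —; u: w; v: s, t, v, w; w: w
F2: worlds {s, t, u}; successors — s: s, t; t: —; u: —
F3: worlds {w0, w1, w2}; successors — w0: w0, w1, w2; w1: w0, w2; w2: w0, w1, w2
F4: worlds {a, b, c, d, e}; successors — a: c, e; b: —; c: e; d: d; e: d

The schema corresponds to a generalized confluence (Geach) condition: forall x forall y forall z ((x R^2 y & x R^2 z) -> exists w (y R^2 w & zRw)).
F1: fails — sR²s, sR²t but no w* with sR²w* and tRw*.
F2: fails — sR²s, sR²t but no w with sR²w and tRw.
F3: condition met.
F4: condition met.
Valid on: F3, F4.

F3, F4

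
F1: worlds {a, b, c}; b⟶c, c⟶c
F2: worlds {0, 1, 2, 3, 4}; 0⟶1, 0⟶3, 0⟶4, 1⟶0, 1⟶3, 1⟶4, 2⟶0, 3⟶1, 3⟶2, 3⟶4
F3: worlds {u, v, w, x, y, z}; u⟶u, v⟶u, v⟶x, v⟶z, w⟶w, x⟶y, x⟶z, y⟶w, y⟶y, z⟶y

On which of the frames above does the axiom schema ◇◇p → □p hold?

F1

This is the axiom for a generalized confluence (Geach) condition; its first-order frame correspondent is ∀x ∀y ∀z ((xR²y ∧ xRz) → ∃w (y = w ∧ z = w)).
F1: condition met.
F2: fails — 0R²0, 0R1 but 0 ≠ 1.
F3: fails — vR²u, vRx but u ≠ x.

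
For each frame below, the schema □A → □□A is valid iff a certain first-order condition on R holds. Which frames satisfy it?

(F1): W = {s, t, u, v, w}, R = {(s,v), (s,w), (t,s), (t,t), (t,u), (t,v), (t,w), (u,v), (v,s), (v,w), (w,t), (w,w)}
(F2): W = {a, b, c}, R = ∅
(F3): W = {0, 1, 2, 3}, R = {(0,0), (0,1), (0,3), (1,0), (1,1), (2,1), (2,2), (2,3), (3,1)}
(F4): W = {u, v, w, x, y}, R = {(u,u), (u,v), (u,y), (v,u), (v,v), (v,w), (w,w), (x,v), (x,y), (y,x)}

(F2)

Frame correspondent (Sahlqvist): ∀x ∀y ∀z (Rxy ∧ Ryz → Rxz) — i.e. transitivity.
(F1): fails — Ruv and Rvw but not Ruw.
(F2): condition met.
(F3): fails — R10 and R03 but not R13.
(F4): fails — Ruv and Rvw but not Ruw.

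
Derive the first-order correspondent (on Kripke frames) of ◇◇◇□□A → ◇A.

This is a Sahlqvist (Geach-type) schema ◇^3□^2A → □^0◇^1A.
First-order correspondent: ∀x ∀y (xR³y → ∃w (yR²w ∧ xRw)).

∀x ∀y (xR³y → ∃w (yR²w ∧ xRw))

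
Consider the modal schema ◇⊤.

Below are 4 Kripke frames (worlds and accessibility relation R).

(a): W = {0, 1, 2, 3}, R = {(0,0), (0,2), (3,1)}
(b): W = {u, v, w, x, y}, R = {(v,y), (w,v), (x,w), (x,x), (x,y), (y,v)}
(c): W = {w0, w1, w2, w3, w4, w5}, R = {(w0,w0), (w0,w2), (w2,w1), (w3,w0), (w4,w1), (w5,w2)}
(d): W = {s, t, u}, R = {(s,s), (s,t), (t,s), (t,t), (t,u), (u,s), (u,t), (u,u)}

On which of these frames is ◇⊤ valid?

(d)

Frame correspondent (Sahlqvist): ∀x ∃y Rxy — i.e. seriality.
(a): fails — world 1 has no successor.
(b): fails — world u has no successor.
(c): fails — world w1 has no successor.
(d): condition met.
Valid on: (d).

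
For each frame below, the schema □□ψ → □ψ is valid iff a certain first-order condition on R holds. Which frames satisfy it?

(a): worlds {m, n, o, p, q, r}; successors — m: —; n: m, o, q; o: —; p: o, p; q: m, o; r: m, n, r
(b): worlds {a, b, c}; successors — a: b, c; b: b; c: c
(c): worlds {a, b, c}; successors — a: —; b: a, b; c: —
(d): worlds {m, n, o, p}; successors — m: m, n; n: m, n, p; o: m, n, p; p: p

(b), (c), (d)

This is the axiom for density; its first-order frame correspondent is ∀x ∀y (Rxy → ∃z (Rxz ∧ Rzy)).
(a): fails — Rnq but no z with Rnz and Rzq.
(b): satisfies the condition.
(c): satisfies the condition.
(d): satisfies the condition.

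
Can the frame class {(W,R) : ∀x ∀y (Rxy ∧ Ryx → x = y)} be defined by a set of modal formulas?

No

Any modally definable frame class is closed under surjective bounded morphisms.
The 8-cycle (worlds s,t,u,v,w,x,y,z with s→t→u→v→w→x→y→z→s) is antisymmetric. Sending even-indexed worlds to a and odd-indexed worlds to b is a surjective bounded morphism onto the two-world frame with a↔b, which is not antisymmetric.
Hence antisymmetry is not modally definable.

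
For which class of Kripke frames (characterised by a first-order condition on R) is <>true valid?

◇⊤ holds at w iff w has a successor, so frame-validity of ◇⊤ is exactly seriality. Equivalently via □A → ◇A:
Suppose □A→◇A is valid. At any x set V(A)=W. Then □A at x, so ◇A at x, so x has a successor.

seriality: forall x exists y Rxy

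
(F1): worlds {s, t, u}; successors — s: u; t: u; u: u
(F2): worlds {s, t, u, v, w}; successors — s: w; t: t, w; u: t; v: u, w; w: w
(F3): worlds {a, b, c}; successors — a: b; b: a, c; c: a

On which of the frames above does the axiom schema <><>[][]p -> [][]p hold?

This is the axiom for a generalized confluence (Geach) condition; its first-order frame correspondent is forall x forall y forall z ((x R^2 y & x R^2 z) -> exists w (y R^2 w & z = w)).
(F1): holds.
(F2): fails — tR²w, tR²t but no w* with wR²w* and t=w*.
(F3): fails — aR²c, aR²a but no w with cR²w and a=w.
Valid on: (F1).

(F1)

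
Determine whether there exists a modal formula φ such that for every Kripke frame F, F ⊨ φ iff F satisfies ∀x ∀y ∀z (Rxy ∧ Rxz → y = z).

Yes: it is partial functionality, defined by the CD schema ◇r → □r.

Yes, by ◇r → □r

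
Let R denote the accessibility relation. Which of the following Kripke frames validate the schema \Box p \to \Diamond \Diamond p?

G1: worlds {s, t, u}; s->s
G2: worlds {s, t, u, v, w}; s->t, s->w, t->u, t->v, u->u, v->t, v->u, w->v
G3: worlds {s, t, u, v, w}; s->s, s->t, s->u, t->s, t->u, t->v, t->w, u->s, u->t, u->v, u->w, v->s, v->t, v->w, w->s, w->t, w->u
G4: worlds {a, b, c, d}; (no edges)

This is the axiom for a generalized confluence (Geach) condition; its first-order frame correspondent is \forall x \exists w (xRw \wedge x R^2 w).
G1: fails — at t but no w with tRw and tR²w.
G2: fails — at s but no w* with sRw* and sR²w*.
G3: satisfies the condition.
G4: fails — at a but no w with aRw and aR²w.
Valid on: G3.

G3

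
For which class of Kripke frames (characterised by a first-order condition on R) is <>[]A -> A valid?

Symmetry

This is a form of the B axiom.
It corresponds to symmetry: forall x forall y (Rxy -> Ryx).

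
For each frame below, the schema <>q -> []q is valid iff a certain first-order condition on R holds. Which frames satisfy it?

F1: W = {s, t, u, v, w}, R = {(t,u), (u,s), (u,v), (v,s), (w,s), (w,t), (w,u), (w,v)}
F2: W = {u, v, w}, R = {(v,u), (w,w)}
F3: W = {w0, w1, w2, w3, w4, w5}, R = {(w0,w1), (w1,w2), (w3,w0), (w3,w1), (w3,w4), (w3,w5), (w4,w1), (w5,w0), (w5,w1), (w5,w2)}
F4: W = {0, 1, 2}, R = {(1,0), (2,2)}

F2, F4

Frame correspondent (Sahlqvist): forall x forall y forall z (Rxy & Rxz -> y = z) — i.e. partial functionality.
F1: fails — u sees both s and v.
F2: holds.
F3: fails — w3 sees both w0 and w1.
F4: holds.
Valid on: F2, F4.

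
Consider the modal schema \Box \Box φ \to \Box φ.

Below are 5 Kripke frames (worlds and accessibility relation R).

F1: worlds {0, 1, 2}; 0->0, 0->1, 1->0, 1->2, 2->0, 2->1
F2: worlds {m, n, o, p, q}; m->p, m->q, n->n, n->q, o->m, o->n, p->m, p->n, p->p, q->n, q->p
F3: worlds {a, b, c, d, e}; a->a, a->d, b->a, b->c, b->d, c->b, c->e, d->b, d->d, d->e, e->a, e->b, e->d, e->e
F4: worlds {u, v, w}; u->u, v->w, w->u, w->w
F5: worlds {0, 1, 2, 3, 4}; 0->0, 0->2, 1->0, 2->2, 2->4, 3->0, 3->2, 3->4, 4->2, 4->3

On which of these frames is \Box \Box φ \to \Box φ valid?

The schema corresponds to density: \forall x \forall y (Rxy \to \exists z (Rxz \wedge Rzy)).
F1: fails — R12 but no z with R1z and Rz2.
F2: fails — Rom but no z with Roz and Rzm.
F3: fails — Rbc but no z with Rbz and Rzc.
F4: satisfies the condition.
F5: fails — R43 but no z with R4z and Rz3.
Valid on: F4.

F4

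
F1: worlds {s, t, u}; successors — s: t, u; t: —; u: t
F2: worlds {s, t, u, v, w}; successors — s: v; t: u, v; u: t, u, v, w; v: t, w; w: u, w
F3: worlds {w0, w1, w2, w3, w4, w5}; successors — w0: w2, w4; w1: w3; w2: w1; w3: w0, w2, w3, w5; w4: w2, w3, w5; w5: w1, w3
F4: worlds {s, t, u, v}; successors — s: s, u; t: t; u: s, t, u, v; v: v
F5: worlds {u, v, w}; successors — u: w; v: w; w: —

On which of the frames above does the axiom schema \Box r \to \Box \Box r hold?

The schema corresponds to transitivity: \forall x \forall y \forall z (Rxy \wedge Ryz \to Rxz).
F1: satisfies the condition.
F2: fails — Rtv and Rvw but not Rtw.
F3: fails — Rw0w4 and Rw4w5 but not Rw0w5.
F4: fails — Rsu and Ruv but not Rsv.
F5: satisfies the condition.

F1, F5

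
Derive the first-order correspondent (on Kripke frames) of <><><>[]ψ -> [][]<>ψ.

This is a Sahlqvist (Geach-type) schema ◇^3□^1ψ → □^2◇^1ψ.
Minimal-valuation argument: fix x; take any y with xR^3y and any z with xR^2z. Set V(ψ) to the set of worlds R-reachable from y in exactly 1 step. Then □^1ψ holds at y, so the antecedent holds at x; validity forces ◇^1ψ at z, giving a w with zR^1w and yR^1w.
First-order correspondent: forall x forall y forall z ((x R^3 y & x R^2 z) -> exists w (yRw & zRw)).

forall x forall y forall z ((x R^3 y & x R^2 z) -> exists w (yRw & zRw))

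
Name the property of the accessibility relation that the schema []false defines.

emptiness of R

This is the Ver axiom.
It corresponds to emptiness of R: forall x forall y ~Rxy.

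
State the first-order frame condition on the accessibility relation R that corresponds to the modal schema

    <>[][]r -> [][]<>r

forall x forall y forall z ((xRy & x R^2 z) -> exists w (y R^2 w & zRw))

This is a Sahlqvist (Geach-type) schema ◇^1□^2r → □^2◇^1r.
Minimal-valuation argument: fix x; take any y with xR^1y and any z with xR^2z. Set V(r) to the set of worlds R-reachable from y in exactly 2 steps. Then □^2r holds at y, so the antecedent holds at x; validity forces ◇^1r at z, giving a w with zR^1w and yR^2w.
First-order correspondent: forall x forall y forall z ((xRy & x R^2 z) -> exists w (y R^2 w & zRw)).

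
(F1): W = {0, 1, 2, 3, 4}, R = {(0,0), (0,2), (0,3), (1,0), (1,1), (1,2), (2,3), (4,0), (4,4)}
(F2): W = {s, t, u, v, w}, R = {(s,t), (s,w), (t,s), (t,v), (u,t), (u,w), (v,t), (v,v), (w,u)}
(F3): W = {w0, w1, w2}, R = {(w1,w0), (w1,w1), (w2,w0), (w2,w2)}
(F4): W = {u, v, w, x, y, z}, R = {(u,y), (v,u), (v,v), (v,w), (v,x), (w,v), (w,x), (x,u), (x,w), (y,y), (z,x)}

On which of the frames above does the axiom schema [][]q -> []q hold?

This is the axiom for density; its first-order frame correspondent is forall x forall y (Rxy -> exists z (Rxz & Rzy)).
(F1): fails — R23 but no z with R2z and Rz3.
(F2): fails — Ruw but no z with Ruz and Rzw.
(F3): condition met.
(F4): fails — Rxw but no t with Rxt and Rtw.

(F3)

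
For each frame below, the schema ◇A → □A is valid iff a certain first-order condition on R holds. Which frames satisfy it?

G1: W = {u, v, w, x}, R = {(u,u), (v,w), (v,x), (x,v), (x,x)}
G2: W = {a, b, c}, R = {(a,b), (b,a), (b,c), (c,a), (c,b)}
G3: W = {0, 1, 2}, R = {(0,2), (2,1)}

G3

This is the axiom for partial functionality; its first-order frame correspondent is ∀x ∀y ∀z (Rxy ∧ Rxz → y = z).
G1: fails — v sees both w and x.
G2: fails — b sees both a and c.
G3: satisfies the condition.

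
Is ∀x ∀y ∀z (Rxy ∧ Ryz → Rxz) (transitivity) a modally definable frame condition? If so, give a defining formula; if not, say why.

Definable; □p → □□p defines it

This is a Sahlqvist condition; the 4 axiom □p → □□p defines it.
Suppose □p→□□p is valid. Take Rxy, Ryz and set V(p)={w : Rxw}. Then □p at x, so □□p at x, so □p at y, so p at z, i.e. Rxz.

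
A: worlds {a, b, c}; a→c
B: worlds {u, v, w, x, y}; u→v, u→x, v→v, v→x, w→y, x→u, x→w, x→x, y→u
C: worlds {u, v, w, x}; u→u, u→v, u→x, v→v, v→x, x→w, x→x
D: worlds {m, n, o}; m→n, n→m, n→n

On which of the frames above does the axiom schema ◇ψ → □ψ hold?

This is the axiom for partial functionality; its first-order frame correspondent is ∀x ∀y ∀z (Rxy ∧ Rxz → y = z).
A: holds.
B: fails — u sees both v and x.
C: fails — u sees both u and v.
D: fails — n sees both m and n.
Valid on: A.

A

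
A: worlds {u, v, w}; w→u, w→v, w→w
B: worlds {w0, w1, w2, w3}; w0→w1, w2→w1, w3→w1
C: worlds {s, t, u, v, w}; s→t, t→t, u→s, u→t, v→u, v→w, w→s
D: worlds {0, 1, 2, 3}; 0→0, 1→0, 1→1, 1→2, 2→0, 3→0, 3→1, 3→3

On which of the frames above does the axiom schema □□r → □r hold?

This is the axiom for density; its first-order frame correspondent is ∀x ∀y (Rxy → ∃z (Rxz ∧ Rzy)).
A: condition met.
B: fails — Rw0w1 but no z with Rw0z and Rzw1.
C: fails — Rvw but no z with Rvz and Rzw.
D: condition met.
Valid on: A, D.

A, D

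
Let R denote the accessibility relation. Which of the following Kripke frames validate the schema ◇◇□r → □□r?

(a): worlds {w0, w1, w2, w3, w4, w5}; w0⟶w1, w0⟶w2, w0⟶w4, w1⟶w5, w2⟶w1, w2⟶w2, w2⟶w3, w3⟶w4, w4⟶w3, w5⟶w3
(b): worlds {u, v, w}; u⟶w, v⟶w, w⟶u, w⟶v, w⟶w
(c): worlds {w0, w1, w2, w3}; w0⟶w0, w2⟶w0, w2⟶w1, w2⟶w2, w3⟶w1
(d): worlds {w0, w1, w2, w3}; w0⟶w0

(d)

The schema corresponds to a generalized confluence (Geach) condition: ∀x ∀y ∀z ((xR²y ∧ xR²z) → ∃w (yRw ∧ z = w)).
(a): fails — w0R²w1, w0R²w1 but no w with w1Rw and w1=w.
(b): fails — uR²u, uR²u but no t with uRt and u=t.
(c): fails — w2R²w0, w2R²w1 but no w with w0Rw and w1=w.
(d): condition met.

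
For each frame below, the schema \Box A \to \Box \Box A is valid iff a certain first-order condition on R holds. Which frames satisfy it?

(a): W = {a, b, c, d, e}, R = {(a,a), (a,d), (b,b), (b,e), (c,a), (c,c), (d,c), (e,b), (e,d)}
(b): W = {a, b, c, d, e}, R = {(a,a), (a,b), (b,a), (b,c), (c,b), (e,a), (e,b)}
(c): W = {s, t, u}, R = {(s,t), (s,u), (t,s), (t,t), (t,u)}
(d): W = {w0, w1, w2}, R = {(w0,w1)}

(d)

This is the axiom for transitivity; its first-order frame correspondent is \forall x \forall y \forall z (Rxy \wedge Ryz \to Rxz).
(a): fails — Reb and Rbe but not Ree.
(b): fails — Rbc and Rcb but not Rbb.
(c): fails — Rst and Rts but not Rss.
(d): ✓.
Valid on: (d).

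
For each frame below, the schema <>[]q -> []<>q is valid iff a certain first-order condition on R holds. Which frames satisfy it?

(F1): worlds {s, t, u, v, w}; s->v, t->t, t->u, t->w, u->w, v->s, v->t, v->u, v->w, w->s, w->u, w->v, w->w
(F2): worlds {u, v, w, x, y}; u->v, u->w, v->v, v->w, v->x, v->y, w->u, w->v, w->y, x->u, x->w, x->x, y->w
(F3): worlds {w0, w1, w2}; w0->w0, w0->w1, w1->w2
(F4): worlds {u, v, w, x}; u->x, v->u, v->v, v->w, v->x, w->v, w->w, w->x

Frame correspondent (Sahlqvist): forall x forall y forall z (Rxy & Rxz -> exists w (Ryw & Rzw)) — i.e. convergence.
(F1): fails — Rvt and Rvs but t and s have no common successor.
(F2): fails — Rvw and Rvy but w and y have no common successor.
(F3): fails — Rw0w1 and Rw0w0 but w1 and w0 have no common successor.
(F4): fails — Rux and Rux but x and x have no common successor.
Valid on no frame.

none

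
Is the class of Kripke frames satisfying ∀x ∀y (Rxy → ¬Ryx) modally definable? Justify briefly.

Not definable by any modal formula

If a class were modally definable it would be closed under surjective bounded morphisms (Goldblatt–Thomason).
The 4-cycle (worlds s,t,u,v with s→t→u→v→s) is asymmetric. Mapping every world to a single reflexive point • is a surjective bounded morphism, and the reflexive point is not asymmetric (R•• but asymmetry requires ¬R••).
So no modal formula (or set of formulas) defines exactly the asymmetric frames.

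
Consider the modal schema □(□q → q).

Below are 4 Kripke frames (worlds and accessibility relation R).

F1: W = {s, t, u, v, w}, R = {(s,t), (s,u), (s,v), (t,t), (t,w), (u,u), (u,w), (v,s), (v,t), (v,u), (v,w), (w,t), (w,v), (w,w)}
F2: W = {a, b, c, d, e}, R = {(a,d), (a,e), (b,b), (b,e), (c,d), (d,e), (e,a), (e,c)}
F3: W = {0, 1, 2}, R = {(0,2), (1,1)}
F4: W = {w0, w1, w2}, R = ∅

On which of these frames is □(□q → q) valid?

This is the axiom for shift-reflexivity; its first-order frame correspondent is ∀x ∀y (Rxy → Ryy).
F1: fails — Rvs but not Rss.
F2: fails — Rcd but not Rdd.
F3: fails — R02 but not R22.
F4: ✓.
Valid on: F4.

F4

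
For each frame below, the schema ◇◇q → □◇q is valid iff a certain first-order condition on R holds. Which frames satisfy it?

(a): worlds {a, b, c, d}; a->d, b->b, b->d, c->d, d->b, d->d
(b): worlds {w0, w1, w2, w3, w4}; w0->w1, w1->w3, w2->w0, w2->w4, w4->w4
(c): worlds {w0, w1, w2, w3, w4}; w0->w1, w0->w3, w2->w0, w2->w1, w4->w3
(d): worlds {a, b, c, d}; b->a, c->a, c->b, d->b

(a)

Frame correspondent (Sahlqvist): ∀x ∀y ∀z ((xR²y ∧ xRz) → ∃w (y = w ∧ zRw)) — i.e. a generalized confluence (Geach) condition.
(a): satisfies the condition.
(b): fails — w2R²w1, w2Rw4 but no w with w1=w and w4Rw.
(c): fails — w2R²w1, w2Rw1 but no w with w1=w and w1Rw.
(d): fails — cR²a, cRa but no w with a=w and aRw.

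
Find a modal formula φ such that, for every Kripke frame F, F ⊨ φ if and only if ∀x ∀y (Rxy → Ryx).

s → □◇s

A defining formula is s → □◇s (the B axiom).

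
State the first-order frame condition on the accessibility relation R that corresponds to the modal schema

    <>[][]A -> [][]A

This is a Sahlqvist (Geach-type) schema ◇^1□^2A → □^2◇^0A.
First-order correspondent: forall x forall y forall z ((xRy & x R^2 z) -> exists w (y R^2 w & z = w)).

forall x forall y forall z ((xRy & x R^2 z) -> exists w (y R^2 w & z = w))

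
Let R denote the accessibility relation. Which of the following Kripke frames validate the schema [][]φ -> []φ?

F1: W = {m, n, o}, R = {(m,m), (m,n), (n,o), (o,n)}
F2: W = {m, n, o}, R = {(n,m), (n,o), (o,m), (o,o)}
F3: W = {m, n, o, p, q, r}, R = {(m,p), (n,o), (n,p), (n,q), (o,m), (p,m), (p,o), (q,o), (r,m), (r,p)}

Frame correspondent (Sahlqvist): forall x forall y (Rxy -> exists z (Rxz & Rzy)) — i.e. density.
F1: fails — Rno but no z with Rnz and Rzo.
F2: holds.
F3: fails — Rom but no z with Roz and Rzm.

F2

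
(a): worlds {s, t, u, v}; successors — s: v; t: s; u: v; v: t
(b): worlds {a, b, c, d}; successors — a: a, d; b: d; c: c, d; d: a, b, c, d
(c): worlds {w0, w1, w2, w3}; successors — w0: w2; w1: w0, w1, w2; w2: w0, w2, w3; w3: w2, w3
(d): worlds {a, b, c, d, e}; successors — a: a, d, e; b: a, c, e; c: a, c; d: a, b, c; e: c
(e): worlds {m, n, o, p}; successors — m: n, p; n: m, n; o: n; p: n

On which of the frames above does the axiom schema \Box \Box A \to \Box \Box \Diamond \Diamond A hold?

(b), (c), (d), (e)

Frame correspondent (Sahlqvist): \forall x \forall z (x R^2 z \to \exists w (x R^2 w \wedge z R^2 w)) — i.e. a generalized confluence (Geach) condition.
(a): fails — sR²t but no w with sR²w and tR²w.
(b): ✓.
(c): ✓.
(d): ✓.
(e): ✓.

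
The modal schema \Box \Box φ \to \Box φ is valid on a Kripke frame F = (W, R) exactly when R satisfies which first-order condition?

density

Suppose □□φ→□φ is valid. Take Rxy and set V(φ)={w : xR²w}. Then □□φ at x, so □φ at x, so φ at y, i.e. ∃z(Rxz∧Rzy).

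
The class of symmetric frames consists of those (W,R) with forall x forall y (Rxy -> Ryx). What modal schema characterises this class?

This is symmetry; the standard corresponding axiom is B: q → □◇q.
Suppose q→□◇q is valid. Take Rxy and set V(q)={x}. Then q at x, so □◇q at x, so ◇q at y, so some z with Ryz has q; z=x, i.e. Ryx.

q → □◇q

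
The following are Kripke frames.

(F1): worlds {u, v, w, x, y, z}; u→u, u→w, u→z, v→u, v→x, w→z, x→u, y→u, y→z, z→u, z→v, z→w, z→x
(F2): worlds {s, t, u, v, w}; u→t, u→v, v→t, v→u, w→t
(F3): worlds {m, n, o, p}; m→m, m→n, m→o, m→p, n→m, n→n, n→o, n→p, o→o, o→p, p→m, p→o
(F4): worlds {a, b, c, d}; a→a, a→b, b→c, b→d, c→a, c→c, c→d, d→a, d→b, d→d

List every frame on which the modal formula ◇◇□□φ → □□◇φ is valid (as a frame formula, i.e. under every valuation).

(F3), (F4)

Frame correspondent (Sahlqvist): ∀x ∀y ∀z ((xR²y ∧ xR²z) → ∃w (yR²w ∧ zRw)) — i.e. a generalized confluence (Geach) condition.
(F1): fails — uR²w, uR²w but no t with wR²t and wRt.
(F2): fails — uR²t, uR²t but no w* with tR²w* and tRw*.
(F3): holds.
(F4): holds.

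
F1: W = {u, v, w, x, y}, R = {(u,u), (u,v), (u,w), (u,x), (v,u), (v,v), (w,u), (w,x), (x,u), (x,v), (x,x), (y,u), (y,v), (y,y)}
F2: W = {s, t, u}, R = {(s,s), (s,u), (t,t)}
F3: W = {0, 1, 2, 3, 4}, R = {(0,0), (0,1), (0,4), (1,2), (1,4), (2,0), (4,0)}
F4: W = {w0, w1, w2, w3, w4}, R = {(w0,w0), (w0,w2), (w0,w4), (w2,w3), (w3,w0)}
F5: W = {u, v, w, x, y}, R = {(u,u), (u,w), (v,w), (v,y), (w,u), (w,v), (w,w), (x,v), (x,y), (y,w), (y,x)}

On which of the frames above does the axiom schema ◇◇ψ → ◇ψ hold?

The schema corresponds to a generalized confluence (Geach) condition: ∀x ∀y (xR²y → ∃w (y = w ∧ xRw)).
F1: fails — vR²w but no t with w=t and vRt.
F2: ✓.
F3: fails — 0R²2 but no w with 2=w and 0Rw.
F4: fails — w0R²w3 but no w with w3=w and w0Rw.
F5: fails — uR²v but no t with v=t and uRt.

F2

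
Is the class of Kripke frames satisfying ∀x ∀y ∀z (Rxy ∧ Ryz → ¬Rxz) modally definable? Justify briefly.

No — not modally definable

If a class were modally definable it would be closed under surjective bounded morphisms (Goldblatt–Thomason).
The 7-cycle (worlds a,b,c,d,e,f,g with a→b→c→d→e→f→g→a) is intransitive. Mapping every world to a single reflexive point • is a surjective bounded morphism; the reflexive point is not intransitive (R••∧R•• but R••).
So no modal formula (or set of formulas) defines exactly the intransitive frames.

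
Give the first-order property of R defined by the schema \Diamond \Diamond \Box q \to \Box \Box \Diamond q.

This is a Sahlqvist (Geach-type) schema ◇^2□^1q → □^2◇^1q.
Minimal-valuation argument: fix x; take any y with xR^2y and any z with xR^2z. Set V(q) to the set of worlds R-reachable from y in exactly 1 step. Then □^1q holds at y, so the antecedent holds at x; validity forces ◇^1q at z, giving a w with zR^1w and yR^1w.
First-order correspondent: \forall x \forall y \forall z ((x R^2 y \wedge x R^2 z) \to \exists w (yRw \wedge zRw)).

\forall x \forall y \forall z ((x R^2 y \wedge x R^2 z) \to \exists w (yRw \wedge zRw))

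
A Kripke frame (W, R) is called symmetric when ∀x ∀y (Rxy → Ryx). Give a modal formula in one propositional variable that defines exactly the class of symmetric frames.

A defining formula is q → □◇q (the B axiom).
Suppose q→□◇q is valid. Take Rxy and set V(q)={x}. Then q at x, so □◇q at x, so ◇q at y, so some z with Ryz has q; z=x, i.e. Ryx.

q → □◇q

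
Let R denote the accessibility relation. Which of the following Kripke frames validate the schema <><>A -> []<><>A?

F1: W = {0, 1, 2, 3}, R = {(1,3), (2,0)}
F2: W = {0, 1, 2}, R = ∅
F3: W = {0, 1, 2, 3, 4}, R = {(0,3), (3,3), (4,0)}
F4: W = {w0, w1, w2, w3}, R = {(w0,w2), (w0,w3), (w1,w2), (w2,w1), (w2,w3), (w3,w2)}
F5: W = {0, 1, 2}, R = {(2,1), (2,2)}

This is the axiom for a generalized confluence (Geach) condition; its first-order frame correspondent is forall x forall y forall z ((x R^2 y & xRz) -> exists w (y = w & z R^2 w)).
F1: holds.
F2: holds.
F3: holds.
F4: fails — w0R²w1, w0Rw2 but no w with w1=w and w2R²w.
F5: fails — 2R²1, 2R1 but no w with 1=w and 1R²w.

F1, F2, F3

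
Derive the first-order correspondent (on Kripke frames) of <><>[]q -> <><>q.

forall x forall y (x R^2 y -> exists w (yRw & x R^2 w))

This is a Sahlqvist (Geach-type) schema ◇^2□^1q → □^0◇^2q.
Minimal-valuation argument: fix x; take any y with xR^2y and any z with xR^0z. Set V(q) to the set of worlds R-reachable from y in exactly 1 step. Then □^1q holds at y, so the antecedent holds at x; validity forces ◇^2q at z, giving a w with zR^2w and yR^1w.
First-order correspondent: forall x forall y (x R^2 y -> exists w (yRw & x R^2 w)).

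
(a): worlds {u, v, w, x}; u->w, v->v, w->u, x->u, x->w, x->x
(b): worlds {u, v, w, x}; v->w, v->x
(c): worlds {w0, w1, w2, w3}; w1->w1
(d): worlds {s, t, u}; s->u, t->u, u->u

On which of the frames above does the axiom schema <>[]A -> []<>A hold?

This is the axiom for convergence; its first-order frame correspondent is forall x forall y forall z (Rxy & Rxz -> exists w (Ryw & Rzw)).
(a): fails — Rxw and Rxu but w and u have no common successor.
(b): fails — Rvx and Rvx but x and x have no common successor.
(c): holds.
(d): holds.
Valid on: (c), (d).

(c), (d)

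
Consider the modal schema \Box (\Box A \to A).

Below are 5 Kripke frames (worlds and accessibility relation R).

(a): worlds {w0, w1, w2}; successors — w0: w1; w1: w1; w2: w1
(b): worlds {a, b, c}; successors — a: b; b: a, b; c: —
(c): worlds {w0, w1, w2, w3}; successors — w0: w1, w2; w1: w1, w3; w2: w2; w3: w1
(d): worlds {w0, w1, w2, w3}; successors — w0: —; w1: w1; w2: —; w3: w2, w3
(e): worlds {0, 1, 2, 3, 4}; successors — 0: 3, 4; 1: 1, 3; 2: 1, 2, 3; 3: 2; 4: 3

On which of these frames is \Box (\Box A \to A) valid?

(a)

This is the axiom for shift-reflexivity; its first-order frame correspondent is \forall x \forall y (Rxy \to Ryy).
(a): satisfies the condition.
(b): fails — Rba but not Raa.
(c): fails — Rw1w3 but not Rw3w3.
(d): fails — Rw3w2 but not Rw2w2.
(e): fails — R43 but not R33.
Valid on: (a).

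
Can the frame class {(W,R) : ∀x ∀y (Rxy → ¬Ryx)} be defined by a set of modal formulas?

No — not modally definable

Any modally definable frame class is closed under surjective bounded morphisms.
The 4-cycle (worlds s,t,u,v with s→t→u→v→s) is asymmetric. Mapping every world to a single reflexive point • is a surjective bounded morphism, and the reflexive point is not asymmetric (R•• but asymmetry requires ¬R••).
So the class is not modally definable.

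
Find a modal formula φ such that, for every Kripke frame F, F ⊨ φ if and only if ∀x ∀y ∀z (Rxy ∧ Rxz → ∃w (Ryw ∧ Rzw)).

◇□p → □◇p

The condition is convergence. The .2 schema ◇□p → □◇p defines it.
Suppose ◇□p→□◇p is valid. Take Rxy, Rxz and set V(p)={w : Ryw}. Then □p at y so ◇□p at x, so □◇p at x, so ◇p at z, giving w with Rzw and Ryw.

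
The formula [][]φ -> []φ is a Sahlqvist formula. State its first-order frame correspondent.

This schema is the C4 axiom.
It corresponds to density: forall x forall y (Rxy -> exists z (Rxz & Rzy)).

density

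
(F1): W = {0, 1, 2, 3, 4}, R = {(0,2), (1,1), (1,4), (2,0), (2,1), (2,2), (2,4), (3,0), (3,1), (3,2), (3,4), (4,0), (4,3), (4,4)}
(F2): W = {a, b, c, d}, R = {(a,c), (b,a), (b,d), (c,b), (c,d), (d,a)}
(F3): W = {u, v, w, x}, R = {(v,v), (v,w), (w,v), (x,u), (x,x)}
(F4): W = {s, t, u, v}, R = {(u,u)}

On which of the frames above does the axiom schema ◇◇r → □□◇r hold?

(F4)

Frame correspondent (Sahlqvist): ∀x ∀y ∀z ((xR²y ∧ xR²z) → ∃w (y = w ∧ zRw)) — i.e. a generalized confluence (Geach) condition.
(F1): fails — 0R²0, 0R²0 but no w with 0=w and 0Rw.
(F2): fails — aR²b, aR²b but no w with b=w and bRw.
(F3): fails — vR²w, vR²w but no t with w=t and wRt.
(F4): satisfies the condition.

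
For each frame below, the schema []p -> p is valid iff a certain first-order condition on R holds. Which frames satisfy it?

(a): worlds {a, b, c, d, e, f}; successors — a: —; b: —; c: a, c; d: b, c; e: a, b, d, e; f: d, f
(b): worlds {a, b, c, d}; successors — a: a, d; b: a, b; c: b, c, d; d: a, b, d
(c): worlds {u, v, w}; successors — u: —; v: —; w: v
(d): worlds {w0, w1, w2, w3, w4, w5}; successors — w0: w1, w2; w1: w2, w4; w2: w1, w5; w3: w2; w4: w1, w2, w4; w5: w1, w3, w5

The schema corresponds to reflexivity: forall x Rxx.
(a): fails — world a does not see itself.
(b): satisfies the condition.
(c): fails — world u does not see itself.
(d): fails — world w0 does not see itself.
Valid on: (b).

(b)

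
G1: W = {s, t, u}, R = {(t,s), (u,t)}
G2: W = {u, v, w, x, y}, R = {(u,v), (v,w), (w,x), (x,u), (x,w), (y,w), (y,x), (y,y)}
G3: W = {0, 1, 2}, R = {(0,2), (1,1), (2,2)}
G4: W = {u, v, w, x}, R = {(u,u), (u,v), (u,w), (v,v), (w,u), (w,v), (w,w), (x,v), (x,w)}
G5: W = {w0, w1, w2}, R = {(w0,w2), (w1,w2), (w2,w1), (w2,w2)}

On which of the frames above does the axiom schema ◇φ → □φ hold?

The schema corresponds to partial functionality: ∀x ∀y ∀z (Rxy ∧ Rxz → y = z).
G1: condition met.
G2: fails — x sees both u and w.
G3: condition met.
G4: fails — u sees both u and v.
G5: fails — w2 sees both w1 and w2.
Valid on: G1, G3.

G1, G3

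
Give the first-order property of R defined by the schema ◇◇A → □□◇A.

∀x ∀y ∀z ((xR²y ∧ xR²z) → ∃w (y = w ∧ zRw))

This is a Sahlqvist (Geach-type) schema ◇^2□^0A → □^2◇^1A.
Minimal-valuation argument: fix x; take any y with xR^2y and any z with xR^2z. Set V(A) to the set of worlds R-reachable from y in exactly 0 steps. Then □^0A holds at y, so the antecedent holds at x; validity forces ◇^1A at z, giving a w with zR^1w and yR^0w.
First-order correspondent: ∀x ∀y ∀z ((xR²y ∧ xR²z) → ∃w (y = w ∧ zRw)).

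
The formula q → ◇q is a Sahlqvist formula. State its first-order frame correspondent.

reflexivity

This is frame-equivalent to □q → q (substitute ¬q for q and contrapose).
Suppose □q→q is valid. At any x set V(q)={w : Rxw}. Then □q holds at x, so q holds at x, i.e. Rxx.
Conversely, any frame satisfying ∀x Rxx validates the schema.
So the correspondent is reflexivity.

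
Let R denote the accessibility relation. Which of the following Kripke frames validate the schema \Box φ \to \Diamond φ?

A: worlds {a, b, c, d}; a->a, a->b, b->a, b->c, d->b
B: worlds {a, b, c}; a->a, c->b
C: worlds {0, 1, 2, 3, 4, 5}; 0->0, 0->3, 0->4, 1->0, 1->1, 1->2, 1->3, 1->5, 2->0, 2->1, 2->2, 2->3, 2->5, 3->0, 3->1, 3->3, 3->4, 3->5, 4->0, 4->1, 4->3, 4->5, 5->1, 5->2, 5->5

The schema corresponds to seriality: \forall x \exists y Rxy.
A: fails — world c has no successor.
B: fails — world b has no successor.
C: holds.

C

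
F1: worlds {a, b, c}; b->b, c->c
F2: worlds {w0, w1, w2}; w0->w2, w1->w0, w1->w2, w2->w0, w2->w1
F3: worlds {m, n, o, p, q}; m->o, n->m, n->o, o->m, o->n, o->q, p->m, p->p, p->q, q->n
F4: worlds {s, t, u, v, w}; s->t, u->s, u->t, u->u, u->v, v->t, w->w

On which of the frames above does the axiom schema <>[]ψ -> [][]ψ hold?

F1

This is the axiom for a generalized confluence (Geach) condition; its first-order frame correspondent is forall x forall y forall z ((xRy & x R^2 z) -> exists w (yRw & z = w)).
F1: satisfies the condition.
F2: fails — w1Rw0, w1R²w0 but no w with w0Rw and w0=w.
F3: fails — nRm, nR²m but no w with mRw and m=w.
F4: fails — uRs, uR²s but no w* with sRw* and s=w*.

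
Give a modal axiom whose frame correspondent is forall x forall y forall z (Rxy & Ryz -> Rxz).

□ψ → □□ψ

A defining formula is □ψ → □□ψ (the 4 axiom).
Suppose □ψ→□□ψ is valid. Take Rxy, Ryz and set V(ψ)={w : Rxw}. Then □ψ at x, so □□ψ at x, so □ψ at y, so ψ at z, i.e. Rxz.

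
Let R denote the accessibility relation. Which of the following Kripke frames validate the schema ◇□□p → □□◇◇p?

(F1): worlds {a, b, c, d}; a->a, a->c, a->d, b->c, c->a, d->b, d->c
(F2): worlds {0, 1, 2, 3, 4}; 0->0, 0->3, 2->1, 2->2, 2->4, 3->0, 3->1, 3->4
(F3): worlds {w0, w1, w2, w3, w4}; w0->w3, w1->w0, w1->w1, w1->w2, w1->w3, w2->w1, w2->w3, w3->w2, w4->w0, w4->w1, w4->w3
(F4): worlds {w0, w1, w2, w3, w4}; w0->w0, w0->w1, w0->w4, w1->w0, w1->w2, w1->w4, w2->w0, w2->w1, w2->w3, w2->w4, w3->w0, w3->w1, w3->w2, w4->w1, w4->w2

The schema corresponds to a generalized confluence (Geach) condition: ∀x ∀y ∀z ((xRy ∧ xR²z) → ∃w (yR²w ∧ zR²w)).
(F1): holds.
(F2): fails — 0R0, 0R²1 but no w with 0R²w and 1R²w.
(F3): fails — w1Rw0, w1R²w3 but no w with w0R²w and w3R²w.
(F4): holds.
Valid on: (F1), (F4).

(F1), (F4)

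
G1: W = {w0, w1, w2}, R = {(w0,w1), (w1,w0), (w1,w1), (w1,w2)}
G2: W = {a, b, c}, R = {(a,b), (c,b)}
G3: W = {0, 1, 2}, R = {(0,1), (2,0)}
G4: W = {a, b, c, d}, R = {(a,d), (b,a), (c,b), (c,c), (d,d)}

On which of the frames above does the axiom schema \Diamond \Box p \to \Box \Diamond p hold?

none

Frame correspondent (Sahlqvist): \forall x \forall y \forall z (Rxy \wedge Rxz \to \exists w (Ryw \wedge Rzw)) — i.e. convergence.
G1: fails — Rw1w2 and Rw1w2 but w2 and w2 have no common successor.
G2: fails — Rab and Rab but b and b have no common successor.
G3: fails — R01 and R01 but 1 and 1 have no common successor.
G4: fails — Rcc and Rcb but c and b have no common successor.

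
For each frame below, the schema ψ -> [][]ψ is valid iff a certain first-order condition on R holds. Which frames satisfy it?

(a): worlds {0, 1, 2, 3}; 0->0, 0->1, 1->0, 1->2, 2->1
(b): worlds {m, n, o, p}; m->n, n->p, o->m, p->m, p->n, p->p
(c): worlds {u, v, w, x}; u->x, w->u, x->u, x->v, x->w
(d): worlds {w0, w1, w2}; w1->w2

(d)

The schema corresponds to a generalized confluence (Geach) condition: forall x forall z (x R^2 z -> exists w (x = w & z = w)).
(a): fails — 0R²1 but 0 ≠ 1.
(b): fails — mR²p but m ≠ p.
(c): fails — uR²v but u ≠ v.
(d): condition met.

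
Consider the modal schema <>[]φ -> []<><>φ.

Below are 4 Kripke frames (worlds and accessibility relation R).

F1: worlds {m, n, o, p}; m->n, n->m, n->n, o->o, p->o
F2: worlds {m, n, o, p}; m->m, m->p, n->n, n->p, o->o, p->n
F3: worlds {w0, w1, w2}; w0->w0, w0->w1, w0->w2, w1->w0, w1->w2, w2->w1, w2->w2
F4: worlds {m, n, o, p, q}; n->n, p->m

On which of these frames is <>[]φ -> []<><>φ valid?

F1, F2, F3

Frame correspondent (Sahlqvist): forall x forall y forall z ((xRy & xRz) -> exists w (yRw & z R^2 w)) — i.e. a generalized confluence (Geach) condition.
F1: satisfies the condition.
F2: satisfies the condition.
F3: satisfies the condition.
F4: fails — pRm, pRm but no w with mRw and mR²w.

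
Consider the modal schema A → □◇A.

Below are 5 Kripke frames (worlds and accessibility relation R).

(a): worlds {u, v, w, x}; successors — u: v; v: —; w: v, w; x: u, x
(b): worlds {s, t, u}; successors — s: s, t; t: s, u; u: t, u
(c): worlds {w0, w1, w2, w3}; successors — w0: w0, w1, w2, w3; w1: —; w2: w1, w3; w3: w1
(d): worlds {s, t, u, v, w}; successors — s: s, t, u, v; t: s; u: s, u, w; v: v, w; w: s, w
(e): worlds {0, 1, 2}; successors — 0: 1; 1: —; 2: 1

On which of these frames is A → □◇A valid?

This is the axiom for symmetry; its first-order frame correspondent is ∀x ∀y (Rxy → Ryx).
(a): fails — Ruv but not Rvu.
(b): condition met.
(c): fails — Rw3w1 but not Rw1w3.
(d): fails — Ruw but not Rwu.
(e): fails — R01 but not R10.
Valid on: (b).

(b)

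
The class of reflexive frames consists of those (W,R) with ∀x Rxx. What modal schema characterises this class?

□ψ → ψ

This is reflexivity; the standard corresponding axiom is T: □ψ → ψ.
Suppose □ψ→ψ is valid. At any x set V(ψ)={w : Rxw}. Then □ψ holds at x, so ψ holds at x, i.e. Rxx.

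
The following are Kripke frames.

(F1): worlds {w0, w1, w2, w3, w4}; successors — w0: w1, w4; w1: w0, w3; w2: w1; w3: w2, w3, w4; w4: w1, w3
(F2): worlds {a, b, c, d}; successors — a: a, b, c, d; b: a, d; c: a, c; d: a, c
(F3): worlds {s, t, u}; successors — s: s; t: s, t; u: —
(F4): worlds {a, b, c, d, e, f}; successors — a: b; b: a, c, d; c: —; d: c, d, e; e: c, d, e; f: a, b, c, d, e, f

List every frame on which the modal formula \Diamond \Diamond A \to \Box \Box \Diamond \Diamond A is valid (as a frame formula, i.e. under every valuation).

This is the axiom for a generalized confluence (Geach) condition; its first-order frame correspondent is \forall x \forall y \forall z ((x R^2 y \wedge x R^2 z) \to \exists w (y = w \wedge z R^2 w)).
(F1): fails — w0R²w0, w0R²w1 but no w with w0=w and w1R²w.
(F2): satisfies the condition.
(F3): fails — tR²t, tR²s but no w with t=w and sR²w.
(F4): fails — aR²a, aR²c but no w with a=w and cR²w.

(F2)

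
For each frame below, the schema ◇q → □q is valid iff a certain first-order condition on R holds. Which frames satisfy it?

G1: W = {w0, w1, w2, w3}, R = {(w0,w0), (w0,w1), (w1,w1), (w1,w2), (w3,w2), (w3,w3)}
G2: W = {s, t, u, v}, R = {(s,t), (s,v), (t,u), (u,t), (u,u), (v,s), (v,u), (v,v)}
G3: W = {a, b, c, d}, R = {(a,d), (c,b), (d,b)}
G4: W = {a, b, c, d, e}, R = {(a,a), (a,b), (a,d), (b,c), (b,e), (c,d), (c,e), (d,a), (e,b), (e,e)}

Frame correspondent (Sahlqvist): ∀x ∀y ∀z (Rxy ∧ Rxz → y = z) — i.e. partial functionality.
G1: fails — w0 sees both w0 and w1.
G2: fails — s sees both t and v.
G3: satisfies the condition.
G4: fails — a sees both a and b.

G3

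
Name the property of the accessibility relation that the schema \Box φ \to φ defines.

reflexivity

Suppose □φ→φ is valid. At any x set V(φ)={w : Rxw}. Then □φ holds at x, so φ holds at x, i.e. Rxx.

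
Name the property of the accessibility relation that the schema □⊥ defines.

emptiness of R: ∀x ∀y ¬Rxy

□⊥ is valid iff no world has any successor (otherwise □⊥ fails at any world with one).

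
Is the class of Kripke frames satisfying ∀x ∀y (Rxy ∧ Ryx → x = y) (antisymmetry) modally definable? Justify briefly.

If a class were modally definable it would be closed under surjective bounded morphisms (Goldblatt–Thomason).
The 6-cycle (worlds a,b,c,d,e,f with a→b→c→d→e→f→a) is antisymmetric. Sending even-indexed worlds to a and odd-indexed worlds to b is a surjective bounded morphism onto the two-world frame with a↔b, which is not antisymmetric.
So the class is not modally definable.

No — not modally definable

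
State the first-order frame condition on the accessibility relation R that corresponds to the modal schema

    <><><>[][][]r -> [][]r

forall x forall y forall z ((x R^3 y & x R^2 z) -> exists w (y R^3 w & z = w))

This is a Sahlqvist (Geach-type) schema ◇^3□^3r → □^2◇^0r.
Minimal-valuation argument: fix x; take any y with xR^3y and any z with xR^2z. Set V(r) to the set of worlds R-reachable from y in exactly 3 steps. Then □^3r holds at y, so the antecedent holds at x; validity forces ◇^0r at z, giving a w with zR^0w and yR^3w.
First-order correspondent: forall x forall y forall z ((x R^3 y & x R^2 z) -> exists w (y R^3 w & z = w)).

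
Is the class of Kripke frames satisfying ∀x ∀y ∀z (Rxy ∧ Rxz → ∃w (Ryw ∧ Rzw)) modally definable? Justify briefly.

Definable; ◇□q → □◇q defines it

Yes: it is convergence, defined by the .2 schema ◇□q → □◇q.
Suppose ◇□q→□◇q is valid. Take Rxy, Rxz and set V(q)={w : Ryw}. Then □q at y so ◇□q at x, so □◇q at x, so ◇q at z, giving w with Rzw and Ryw.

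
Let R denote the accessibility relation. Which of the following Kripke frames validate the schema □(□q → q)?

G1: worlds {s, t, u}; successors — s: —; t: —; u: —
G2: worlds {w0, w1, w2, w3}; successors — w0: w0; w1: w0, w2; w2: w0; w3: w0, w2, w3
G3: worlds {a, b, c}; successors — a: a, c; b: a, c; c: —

Frame correspondent (Sahlqvist): ∀x ∀y (Rxy → Ryy) — i.e. shift-reflexivity.
G1: ✓.
G2: fails — Rw1w2 but not Rw2w2.
G3: fails — Rac but not Rcc.

G1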